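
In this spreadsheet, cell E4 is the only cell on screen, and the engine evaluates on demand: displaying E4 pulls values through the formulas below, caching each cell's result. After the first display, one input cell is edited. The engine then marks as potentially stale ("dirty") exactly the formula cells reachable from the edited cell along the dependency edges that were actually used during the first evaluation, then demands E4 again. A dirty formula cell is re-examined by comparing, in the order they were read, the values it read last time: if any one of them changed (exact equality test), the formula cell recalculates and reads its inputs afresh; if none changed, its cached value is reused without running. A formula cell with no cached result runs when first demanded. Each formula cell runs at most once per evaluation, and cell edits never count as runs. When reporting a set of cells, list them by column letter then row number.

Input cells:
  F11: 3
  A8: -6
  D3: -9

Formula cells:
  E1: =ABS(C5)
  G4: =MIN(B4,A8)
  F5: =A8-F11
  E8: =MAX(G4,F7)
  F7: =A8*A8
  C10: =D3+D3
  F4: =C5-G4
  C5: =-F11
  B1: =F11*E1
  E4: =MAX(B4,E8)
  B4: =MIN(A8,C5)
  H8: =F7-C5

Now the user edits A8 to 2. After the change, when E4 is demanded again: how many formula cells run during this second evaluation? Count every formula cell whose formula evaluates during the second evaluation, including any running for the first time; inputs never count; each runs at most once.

Initial pass — values computed on the first demand:
  C5 = -(3) = -3
  B4 = MIN(-6, -3) = -6
  F7 = -6 * -6 = 36
  G4 = MIN(-6, -6) = -6
  E8 = MAX(-6, 36) = 36
  E4 = MAX(-6, 36) = 36

Second demand — change propagation:
  B4: re-runs because A8 -6->2; new result -3.
  F7: re-runs because A8 -6->2; A8 -6->2; new result 4.
  G4: re-runs because B4 -6->-3; A8 -6->2; new result -3.
  E8: re-runs because G4 -6->-3; F7 36->4; new result 4.
  E4: re-runs because B4 -6->-3; E8 36->4; new result 4.

Run set: B4, E4, E8, F7, G4 (5 run).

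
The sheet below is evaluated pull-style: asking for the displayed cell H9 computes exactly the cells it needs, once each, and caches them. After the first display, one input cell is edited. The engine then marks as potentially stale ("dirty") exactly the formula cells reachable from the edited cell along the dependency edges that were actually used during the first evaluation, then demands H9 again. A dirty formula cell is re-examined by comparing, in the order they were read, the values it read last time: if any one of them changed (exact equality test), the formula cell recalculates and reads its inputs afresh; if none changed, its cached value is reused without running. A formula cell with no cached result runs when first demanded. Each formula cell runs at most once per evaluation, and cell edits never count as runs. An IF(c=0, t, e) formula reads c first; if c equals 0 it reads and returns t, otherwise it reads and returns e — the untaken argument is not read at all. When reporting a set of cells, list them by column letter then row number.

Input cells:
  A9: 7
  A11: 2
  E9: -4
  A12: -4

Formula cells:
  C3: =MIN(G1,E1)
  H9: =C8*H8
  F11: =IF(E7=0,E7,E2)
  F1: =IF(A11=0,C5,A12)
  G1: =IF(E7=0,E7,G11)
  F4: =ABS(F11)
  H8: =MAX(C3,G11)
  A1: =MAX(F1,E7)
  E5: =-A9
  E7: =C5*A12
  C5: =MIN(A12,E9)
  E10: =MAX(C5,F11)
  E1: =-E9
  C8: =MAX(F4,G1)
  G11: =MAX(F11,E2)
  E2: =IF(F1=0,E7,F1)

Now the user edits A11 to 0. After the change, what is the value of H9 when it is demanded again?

First demand of the output computes:
  C5 = MIN(-4, -4) = -4
  E1 = -(-4) = 4
  E7 = -4 * -4 = 16
  F1 = IF(A11=0: A11=2 -> else branch A12) = -4
  E2 = IF(F1=0: F1=-4 -> else branch F1) = -4
  F11 = IF(E7=0: E7=16 -> else branch E2) = -4
  F4 = ABS(-4) = 4
  G11 = MAX(-4, -4) = -4
  G1 = IF(E7=0: E7=16 -> else branch G11) = -4
  C3 = MIN(-4, 4) = -4
  C8 = MAX(4, -4) = 4
  H8 = MAX(-4, -4) = -4
  H9 = 4 * -4 = -16

After the edit, cleaning proceeds:
  F1: a read changed (A11 2->0) — executes, giving -4 — identical to its old value.
  E2: dirty, but its reads are unchanged (F1 unchanged, F1 unchanged); cached -4 stands.
  F11: dirty, but its reads are unchanged (E7 unchanged, E2 unchanged); cached -4 stands.
  F4: dirty, but its reads are unchanged (F11 unchanged); cached 4 stands.
  G11: dirty, but its reads are unchanged (F11 unchanged, E2 unchanged); cached -4 stands.
  G1: dirty, but its reads are unchanged (E7 unchanged, G11 unchanged); cached -4 stands.
  C3: dirty, but its reads are unchanged (G1 unchanged, E1 unchanged); cached -4 stands.
  C8: dirty, but its reads are unchanged (F4 unchanged, G1 unchanged); cached 4 stands.
  H8: dirty, but its reads are unchanged (C3 unchanged, G11 unchanged); cached -4 stands.
  H9: dirty, but its reads are unchanged (C8 unchanged, H8 unchanged); cached -16 stands.

Note the absorption at F1: it re-runs yet its value is the same, leaving the output's value untouched.

Demanding H9 again yields -16.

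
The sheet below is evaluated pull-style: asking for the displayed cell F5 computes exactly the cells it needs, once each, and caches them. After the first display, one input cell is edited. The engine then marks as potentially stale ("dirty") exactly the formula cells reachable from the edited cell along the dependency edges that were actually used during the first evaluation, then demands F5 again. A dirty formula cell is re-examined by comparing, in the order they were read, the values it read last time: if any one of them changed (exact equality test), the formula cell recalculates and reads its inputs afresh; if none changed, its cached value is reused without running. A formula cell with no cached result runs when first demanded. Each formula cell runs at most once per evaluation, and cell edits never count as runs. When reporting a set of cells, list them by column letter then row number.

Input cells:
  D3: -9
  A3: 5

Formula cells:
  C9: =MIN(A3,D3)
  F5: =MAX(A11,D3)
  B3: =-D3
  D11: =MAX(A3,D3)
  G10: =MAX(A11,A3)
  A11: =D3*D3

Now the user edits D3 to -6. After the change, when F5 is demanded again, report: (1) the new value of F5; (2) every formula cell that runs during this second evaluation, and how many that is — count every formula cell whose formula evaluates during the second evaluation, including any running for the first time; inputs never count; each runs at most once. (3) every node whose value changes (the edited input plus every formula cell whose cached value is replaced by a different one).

First demand of the output computes:
  A11 = -9 * -9 = 81
  F5 = MAX(81, -9) = 81

After the edit, cleaning proceeds:
  A11: a read changed (D3 -9->-6; D3 -9->-6) — executes, giving 36.
  F5: a read changed (A11 81->36; D3 -9->-6) — executes, giving 36.

Demanding F5 again yields 36.
2 formula cells run: A11, F5.
The nodes whose values change: A11, D3, F5.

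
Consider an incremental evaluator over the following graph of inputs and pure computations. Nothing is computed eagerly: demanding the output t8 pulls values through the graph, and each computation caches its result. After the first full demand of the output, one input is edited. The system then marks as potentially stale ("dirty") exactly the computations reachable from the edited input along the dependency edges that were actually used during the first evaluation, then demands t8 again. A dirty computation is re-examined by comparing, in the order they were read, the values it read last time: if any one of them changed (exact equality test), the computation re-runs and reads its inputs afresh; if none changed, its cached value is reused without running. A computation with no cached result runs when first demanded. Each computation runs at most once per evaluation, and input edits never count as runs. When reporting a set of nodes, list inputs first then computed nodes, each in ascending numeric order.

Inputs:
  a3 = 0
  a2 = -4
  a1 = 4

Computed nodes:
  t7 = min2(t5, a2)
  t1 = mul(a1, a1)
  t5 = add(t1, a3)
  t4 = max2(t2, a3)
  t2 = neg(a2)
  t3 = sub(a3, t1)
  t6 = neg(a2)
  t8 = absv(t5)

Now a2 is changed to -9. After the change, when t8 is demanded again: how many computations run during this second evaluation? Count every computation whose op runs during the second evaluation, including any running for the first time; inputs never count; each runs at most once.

Run set: none (0 run).
The important point: nothing the output needs ever reads a2, so the edit is invisible to it.

Initial pass — values computed on the first demand:
  t1 = mul(4, 4) = 16
  t5 = add(16, 0) = 16
  t8 = absv(16) = 16

Second demand — change propagation:
  no demanded computation ever read a2, so the edit dirties nothing and nothing runs.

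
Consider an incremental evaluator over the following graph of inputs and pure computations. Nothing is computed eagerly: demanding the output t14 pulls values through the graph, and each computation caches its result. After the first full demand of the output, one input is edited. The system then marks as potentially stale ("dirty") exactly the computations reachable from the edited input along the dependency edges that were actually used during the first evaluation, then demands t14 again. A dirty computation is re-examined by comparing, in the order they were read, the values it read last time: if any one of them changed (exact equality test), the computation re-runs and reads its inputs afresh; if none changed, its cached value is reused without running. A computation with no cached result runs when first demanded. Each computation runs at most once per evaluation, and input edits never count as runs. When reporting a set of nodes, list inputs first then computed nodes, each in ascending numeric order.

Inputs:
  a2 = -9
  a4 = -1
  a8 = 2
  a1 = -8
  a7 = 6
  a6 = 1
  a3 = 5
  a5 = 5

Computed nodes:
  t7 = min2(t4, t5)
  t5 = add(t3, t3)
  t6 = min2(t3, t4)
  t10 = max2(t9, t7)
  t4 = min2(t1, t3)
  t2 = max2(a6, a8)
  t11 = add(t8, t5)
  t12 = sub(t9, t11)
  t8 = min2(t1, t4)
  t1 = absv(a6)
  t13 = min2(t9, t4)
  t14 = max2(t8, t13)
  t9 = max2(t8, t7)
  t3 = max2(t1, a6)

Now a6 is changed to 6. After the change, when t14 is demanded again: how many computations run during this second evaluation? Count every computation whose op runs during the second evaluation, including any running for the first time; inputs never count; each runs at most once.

Initial pass — values computed on the first demand:
  t1 = absv(1) = 1
  t3 = max2(1, 1) = 1
  t4 = min2(1, 1) = 1
  t5 = add(1, 1) = 2
  t7 = min2(1, 2) = 1
  t8 = min2(1, 1) = 1
  t9 = max2(1, 1) = 1
  t13 = min2(1, 1) = 1
  t14 = max2(1, 1) = 1

Second demand — change propagation:
  t1: re-runs because a6 1->6; new result 6.
  t3: re-runs because t1 1->6; a6 1->6; new result 6.
  t4: re-runs because t1 1->6; t3 1->6; new result 6.
  t5: re-runs because t3 1->6; t3 1->6; new result 12.
  t7: re-runs because t4 1->6; t5 2->12; new result 6.
  t8: re-runs because t1 1->6; t4 1->6; new result 6.
  t9: re-runs because t8 1->6; t7 1->6; new result 6.
  t13: re-runs because t9 1->6; t4 1->6; new result 6.
  t14: re-runs because t8 1->6; t13 1->6; new result 6.

Run set: t1, t3, t4, t5, t7, t8, t9, t13, t14 (9 run).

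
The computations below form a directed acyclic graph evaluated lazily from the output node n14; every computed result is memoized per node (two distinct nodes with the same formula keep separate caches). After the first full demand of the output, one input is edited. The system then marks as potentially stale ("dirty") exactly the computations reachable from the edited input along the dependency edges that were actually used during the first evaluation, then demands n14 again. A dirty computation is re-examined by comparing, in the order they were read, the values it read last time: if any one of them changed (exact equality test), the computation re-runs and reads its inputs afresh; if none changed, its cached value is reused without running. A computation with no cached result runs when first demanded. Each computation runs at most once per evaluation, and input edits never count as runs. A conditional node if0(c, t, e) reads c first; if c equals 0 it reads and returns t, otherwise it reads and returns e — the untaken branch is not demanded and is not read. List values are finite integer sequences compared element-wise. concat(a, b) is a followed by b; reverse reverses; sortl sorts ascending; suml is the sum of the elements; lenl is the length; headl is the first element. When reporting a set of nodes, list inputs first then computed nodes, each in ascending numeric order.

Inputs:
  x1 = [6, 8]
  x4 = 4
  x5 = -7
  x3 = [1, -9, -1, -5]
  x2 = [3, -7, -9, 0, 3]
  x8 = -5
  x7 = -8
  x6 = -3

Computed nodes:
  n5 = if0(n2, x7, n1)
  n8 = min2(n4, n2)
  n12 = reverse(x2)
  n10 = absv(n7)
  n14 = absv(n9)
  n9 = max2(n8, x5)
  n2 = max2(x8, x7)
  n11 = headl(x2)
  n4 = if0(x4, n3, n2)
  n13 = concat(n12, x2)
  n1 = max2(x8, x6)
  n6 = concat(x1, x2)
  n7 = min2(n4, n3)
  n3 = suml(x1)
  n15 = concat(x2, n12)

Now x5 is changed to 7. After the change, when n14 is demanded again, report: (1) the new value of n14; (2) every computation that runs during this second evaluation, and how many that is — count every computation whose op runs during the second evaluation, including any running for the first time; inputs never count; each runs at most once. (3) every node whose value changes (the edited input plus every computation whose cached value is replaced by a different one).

First demand of the output computes:
  n2 = max2(-5, -8) = -5
  n4 = if0(x4=4 -> else branch n2) = -5
  n8 = min2(-5, -5) = -5
  n9 = max2(-5, -7) = -5
  n14 = absv(-5) = 5

After the edit, cleaning proceeds:
  n9: a read changed (x5 -7->7) — executes, giving 7.
  n14: a read changed (n9 -5->7) — executes, giving 7.

Demanding n14 again yields 7.
2 computations run: n9, n14.
The nodes whose values change: x5, n9, n14.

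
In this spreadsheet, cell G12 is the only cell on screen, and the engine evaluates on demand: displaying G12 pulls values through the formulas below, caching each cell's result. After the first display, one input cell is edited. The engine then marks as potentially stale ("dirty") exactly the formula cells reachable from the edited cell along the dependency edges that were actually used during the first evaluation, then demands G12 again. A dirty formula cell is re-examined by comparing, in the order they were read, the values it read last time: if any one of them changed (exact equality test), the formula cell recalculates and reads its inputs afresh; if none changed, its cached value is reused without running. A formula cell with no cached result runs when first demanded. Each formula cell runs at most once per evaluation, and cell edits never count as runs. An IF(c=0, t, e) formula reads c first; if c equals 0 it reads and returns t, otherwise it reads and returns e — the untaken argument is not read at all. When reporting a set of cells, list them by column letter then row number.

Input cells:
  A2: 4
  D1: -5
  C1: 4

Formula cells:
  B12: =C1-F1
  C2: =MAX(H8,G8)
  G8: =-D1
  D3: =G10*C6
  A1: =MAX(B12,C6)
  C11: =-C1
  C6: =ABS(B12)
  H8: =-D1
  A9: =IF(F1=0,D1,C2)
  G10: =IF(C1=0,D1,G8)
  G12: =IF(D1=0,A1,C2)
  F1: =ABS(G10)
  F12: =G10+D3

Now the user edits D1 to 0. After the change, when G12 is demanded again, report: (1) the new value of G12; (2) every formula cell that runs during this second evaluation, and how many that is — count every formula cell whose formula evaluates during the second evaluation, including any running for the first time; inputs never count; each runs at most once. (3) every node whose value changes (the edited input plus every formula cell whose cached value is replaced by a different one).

Initial pass — values computed on the first demand:
  G8 = -(-5) = 5
  H8 = -(-5) = 5
  C2 = MAX(5, 5) = 5
  G12 = IF(D1=0: D1=-5 -> else branch C2) = 5

Second demand — change propagation:
  G8: re-runs because D1 -5->0; new result 0.
  G10: newly demanded (no cache) — executes and yields 0.
  F1: newly demanded (no cache) — executes and yields 0.
  B12: newly demanded (no cache) — executes and yields 4.
  C6: newly demanded (no cache) — executes and yields 4.
  A1: newly demanded (no cache) — executes and yields 4.
  H8: dirty yet unreached — the second evaluation never asks for it.
  C2: dirty yet unreached — the second evaluation never asks for it.
  G12: re-runs because D1 -5->0; new result 4.

The important point: the flipped condition redirects demand; C2, H8 are left stale, never re-checked.

G12 now evaluates to 4.
Run set: A1, B12, C6, F1, G8, G10, G12 (7 run).
Changed values: D1, G8, G12.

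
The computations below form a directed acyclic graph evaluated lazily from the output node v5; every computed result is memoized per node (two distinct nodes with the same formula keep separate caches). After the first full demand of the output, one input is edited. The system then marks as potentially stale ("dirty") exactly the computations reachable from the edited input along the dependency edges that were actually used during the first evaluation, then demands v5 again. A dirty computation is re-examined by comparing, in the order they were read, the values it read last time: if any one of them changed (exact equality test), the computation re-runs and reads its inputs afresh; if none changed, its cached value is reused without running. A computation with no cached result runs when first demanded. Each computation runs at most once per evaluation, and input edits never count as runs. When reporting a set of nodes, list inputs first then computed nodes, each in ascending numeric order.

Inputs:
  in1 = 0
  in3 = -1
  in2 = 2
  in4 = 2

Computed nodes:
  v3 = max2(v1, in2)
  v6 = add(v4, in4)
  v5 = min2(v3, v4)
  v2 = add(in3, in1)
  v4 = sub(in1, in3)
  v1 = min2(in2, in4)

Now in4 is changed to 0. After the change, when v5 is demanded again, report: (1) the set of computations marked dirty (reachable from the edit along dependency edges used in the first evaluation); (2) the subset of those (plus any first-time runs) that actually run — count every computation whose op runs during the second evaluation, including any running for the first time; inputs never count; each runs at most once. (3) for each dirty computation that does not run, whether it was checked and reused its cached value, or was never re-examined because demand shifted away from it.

The edit dirties: v1, v3, v5.
2 computations run: v1, v3.
Cache hits after checking: v5.
Note the absorption at v3: it re-runs yet its value is the same, leaving the output's value untouched.

First demand of the output computes:
  v1 = min2(2, 2) = 2
  v3 = max2(2, 2) = 2
  v4 = sub(0, -1) = 1
  v5 = min2(2, 1) = 1

After the edit, cleaning proceeds:
  v1: a read changed (in4 2->0) — executes, giving 0.
  v3: a read changed (v1 2->0) — executes, giving 2 — identical to its old value.
  v5: dirty, but its reads are unchanged (v3 unchanged, v4 unchanged); cached 1 stands.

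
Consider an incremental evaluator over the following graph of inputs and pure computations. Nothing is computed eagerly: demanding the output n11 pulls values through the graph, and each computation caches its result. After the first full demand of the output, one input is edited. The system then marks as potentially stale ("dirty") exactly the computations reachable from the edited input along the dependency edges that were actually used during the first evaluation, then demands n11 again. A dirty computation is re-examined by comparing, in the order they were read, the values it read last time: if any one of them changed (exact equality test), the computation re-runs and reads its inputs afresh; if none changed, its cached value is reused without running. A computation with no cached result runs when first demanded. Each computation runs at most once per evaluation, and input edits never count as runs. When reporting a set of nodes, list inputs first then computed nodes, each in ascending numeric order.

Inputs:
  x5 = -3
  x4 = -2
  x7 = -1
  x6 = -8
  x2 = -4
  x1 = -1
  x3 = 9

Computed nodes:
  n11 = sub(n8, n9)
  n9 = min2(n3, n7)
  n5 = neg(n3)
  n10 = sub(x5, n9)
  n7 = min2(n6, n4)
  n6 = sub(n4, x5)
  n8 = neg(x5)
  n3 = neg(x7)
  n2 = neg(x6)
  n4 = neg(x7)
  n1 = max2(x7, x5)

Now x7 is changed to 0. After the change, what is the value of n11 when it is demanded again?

n11 now evaluates to 3.

Initial pass — values computed on the first demand:
  n3 = neg(-1) = 1
  n4 = neg(-1) = 1
  n6 = sub(1, -3) = 4
  n7 = min2(4, 1) = 1
  n8 = neg(-3) = 3
  n9 = min2(1, 1) = 1
  n11 = sub(3, 1) = 2

Second demand — change propagation:
  n3: re-runs because x7 -1->0; new result 0.
  n4: re-runs because x7 -1->0; new result 0.
  n6: re-runs because n4 1->0; new result 3.
  n7: re-runs because n6 4->3; n4 1->0; new result 0.
  n9: re-runs because n3 1->0; n7 1->0; new result 0.
  n11: re-runs because n9 1->0; new result 3.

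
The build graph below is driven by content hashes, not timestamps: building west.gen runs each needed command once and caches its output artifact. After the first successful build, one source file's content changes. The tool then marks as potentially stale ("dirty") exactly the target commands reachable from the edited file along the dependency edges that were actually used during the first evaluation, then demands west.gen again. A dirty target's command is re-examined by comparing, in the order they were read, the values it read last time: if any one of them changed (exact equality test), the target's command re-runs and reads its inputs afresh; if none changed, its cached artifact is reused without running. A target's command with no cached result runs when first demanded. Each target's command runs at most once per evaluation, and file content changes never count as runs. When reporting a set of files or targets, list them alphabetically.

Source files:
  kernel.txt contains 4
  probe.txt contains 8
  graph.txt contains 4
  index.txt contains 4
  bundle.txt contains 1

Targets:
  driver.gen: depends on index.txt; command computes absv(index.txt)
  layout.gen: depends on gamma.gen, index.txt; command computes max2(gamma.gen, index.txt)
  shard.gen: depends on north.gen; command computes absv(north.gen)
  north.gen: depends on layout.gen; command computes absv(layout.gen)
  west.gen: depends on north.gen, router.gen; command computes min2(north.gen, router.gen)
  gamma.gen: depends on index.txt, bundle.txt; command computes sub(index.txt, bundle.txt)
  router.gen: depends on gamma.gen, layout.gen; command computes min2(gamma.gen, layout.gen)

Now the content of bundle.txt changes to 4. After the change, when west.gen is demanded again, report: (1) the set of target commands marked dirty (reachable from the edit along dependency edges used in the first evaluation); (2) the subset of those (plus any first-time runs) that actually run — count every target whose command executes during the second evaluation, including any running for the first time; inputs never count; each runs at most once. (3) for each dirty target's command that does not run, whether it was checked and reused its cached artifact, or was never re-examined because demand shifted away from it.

Dirty set: gamma.gen, layout.gen, north.gen, router.gen, west.gen.
Run set: gamma.gen, layout.gen, router.gen, west.gen (4 run).
Re-examined without running (cache reused): north.gen.
The important point: at north.gen every value read last time is unchanged, so the dirty flag clears without a run.

Initial pass — values computed on the first demand:
  gamma.gen = sub(4, 1) = 3
  layout.gen = max2(3, 4) = 4
  north.gen = absv(4) = 4
  router.gen = min2(3, 4) = 3
  west.gen = min2(4, 3) = 3

Second demand — change propagation:
  gamma.gen: re-runs because bundle.txt 1->4; new result 0.
  layout.gen: re-runs because gamma.gen 3->0; new result 4 (unchanged).
  north.gen: re-examined; everything it read last time is the same (layout.gen unchanged) — cache 4 kept, no run.
  router.gen: re-runs because gamma.gen 3->0; new result 0.
  west.gen: re-runs because router.gen 3->0; new result 0.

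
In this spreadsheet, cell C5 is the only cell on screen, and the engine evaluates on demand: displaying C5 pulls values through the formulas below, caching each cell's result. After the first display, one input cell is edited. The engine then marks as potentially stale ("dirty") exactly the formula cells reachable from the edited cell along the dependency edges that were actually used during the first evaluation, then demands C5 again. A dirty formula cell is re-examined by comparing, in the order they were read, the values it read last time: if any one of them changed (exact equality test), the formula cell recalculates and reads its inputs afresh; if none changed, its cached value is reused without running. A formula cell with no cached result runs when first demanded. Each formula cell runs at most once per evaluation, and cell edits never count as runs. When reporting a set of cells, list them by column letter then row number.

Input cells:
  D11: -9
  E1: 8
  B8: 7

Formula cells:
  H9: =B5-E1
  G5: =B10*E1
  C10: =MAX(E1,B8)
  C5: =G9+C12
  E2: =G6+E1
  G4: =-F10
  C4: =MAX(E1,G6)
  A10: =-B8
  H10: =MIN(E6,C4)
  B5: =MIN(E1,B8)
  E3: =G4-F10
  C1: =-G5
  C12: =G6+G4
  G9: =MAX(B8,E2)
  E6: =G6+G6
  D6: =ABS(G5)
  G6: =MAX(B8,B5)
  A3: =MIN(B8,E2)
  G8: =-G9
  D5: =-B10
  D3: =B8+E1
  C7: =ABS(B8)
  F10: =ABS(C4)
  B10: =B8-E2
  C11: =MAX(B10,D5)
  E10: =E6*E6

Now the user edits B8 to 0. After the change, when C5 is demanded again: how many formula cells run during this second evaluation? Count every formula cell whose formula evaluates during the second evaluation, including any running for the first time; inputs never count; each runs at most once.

Run set: B5, C4, C5, C12, E2, G6, G9 (7 run).
The important point: at F10 every value read last time is unchanged, so the dirty flag clears without a run.

Initial pass — values computed on the first demand:
  B5 = MIN(8, 7) = 7
  G6 = MAX(7, 7) = 7
  C4 = MAX(8, 7) = 8
  E2 = 7 + 8 = 15
  F10 = ABS(8) = 8
  G4 = -(8) = -8
  C12 = 7 + -8 = -1
  G9 = MAX(7, 15) = 15
  C5 = 15 + -1 = 14

Second demand — change propagation:
  B5: re-runs because B8 7->0; new result 0.
  G6: re-runs because B8 7->0; B5 7->0; new result 0.
  C4: re-runs because G6 7->0; new result 8 (unchanged).
  E2: re-runs because G6 7->0; new result 8.
  F10: re-examined; everything it read last time is the same (C4 unchanged) — cache 8 kept, no run.
  G4: re-examined; everything it read last time is the same (F10 unchanged) — cache -8 kept, no run.
  C12: re-runs because G6 7->0; new result -8.
  G9: re-runs because B8 7->0; E2 15->8; new result 8.
  C5: re-runs because G9 15->8; C12 -1->-8; new result 0.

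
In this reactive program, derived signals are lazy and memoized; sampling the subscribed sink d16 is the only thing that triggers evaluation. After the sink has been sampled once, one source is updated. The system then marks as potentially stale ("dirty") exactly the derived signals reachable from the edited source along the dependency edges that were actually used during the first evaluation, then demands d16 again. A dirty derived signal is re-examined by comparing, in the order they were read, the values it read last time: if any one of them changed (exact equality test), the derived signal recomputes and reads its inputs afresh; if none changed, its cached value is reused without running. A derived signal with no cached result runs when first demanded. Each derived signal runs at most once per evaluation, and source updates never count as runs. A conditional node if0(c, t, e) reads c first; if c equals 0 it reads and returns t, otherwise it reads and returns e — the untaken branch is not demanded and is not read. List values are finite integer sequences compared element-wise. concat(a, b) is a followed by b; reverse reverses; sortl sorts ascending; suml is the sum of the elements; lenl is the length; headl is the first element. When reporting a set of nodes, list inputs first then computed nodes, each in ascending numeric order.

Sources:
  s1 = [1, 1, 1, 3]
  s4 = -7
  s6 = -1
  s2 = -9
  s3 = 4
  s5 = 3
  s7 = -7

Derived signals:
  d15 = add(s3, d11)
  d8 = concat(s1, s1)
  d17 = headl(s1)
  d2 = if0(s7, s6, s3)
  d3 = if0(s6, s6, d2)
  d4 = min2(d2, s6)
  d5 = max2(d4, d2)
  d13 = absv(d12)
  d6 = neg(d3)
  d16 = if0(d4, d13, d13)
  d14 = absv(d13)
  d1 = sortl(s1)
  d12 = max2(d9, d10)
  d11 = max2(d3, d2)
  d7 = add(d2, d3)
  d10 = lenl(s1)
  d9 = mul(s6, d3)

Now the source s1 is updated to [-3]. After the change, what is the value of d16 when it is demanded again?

First demand of the output computes:
  d2 = if0(s7=-7 -> else branch s3) = 4
  d3 = if0(s6=-1 -> else branch d2) = 4
  d4 = min2(4, -1) = -1
  d9 = mul(-1, 4) = -4
  d10 = lenl([1, 1, 1, 3]) = 4
  d12 = max2(-4, 4) = 4
  d13 = absv(4) = 4
  d16 = if0(d4=-1 -> else branch d13) = 4

After the edit, cleaning proceeds:
  d10: a read changed (s1 [1, 1, 1, 3]->[-3]) — executes, giving 1.
  d12: a read changed (d10 4->1) — executes, giving 1.
  d13: a read changed (d12 4->1) — executes, giving 1.
  d16: a read changed (d13 4->1) — executes, giving 1.

Demanding d16 again yields 1.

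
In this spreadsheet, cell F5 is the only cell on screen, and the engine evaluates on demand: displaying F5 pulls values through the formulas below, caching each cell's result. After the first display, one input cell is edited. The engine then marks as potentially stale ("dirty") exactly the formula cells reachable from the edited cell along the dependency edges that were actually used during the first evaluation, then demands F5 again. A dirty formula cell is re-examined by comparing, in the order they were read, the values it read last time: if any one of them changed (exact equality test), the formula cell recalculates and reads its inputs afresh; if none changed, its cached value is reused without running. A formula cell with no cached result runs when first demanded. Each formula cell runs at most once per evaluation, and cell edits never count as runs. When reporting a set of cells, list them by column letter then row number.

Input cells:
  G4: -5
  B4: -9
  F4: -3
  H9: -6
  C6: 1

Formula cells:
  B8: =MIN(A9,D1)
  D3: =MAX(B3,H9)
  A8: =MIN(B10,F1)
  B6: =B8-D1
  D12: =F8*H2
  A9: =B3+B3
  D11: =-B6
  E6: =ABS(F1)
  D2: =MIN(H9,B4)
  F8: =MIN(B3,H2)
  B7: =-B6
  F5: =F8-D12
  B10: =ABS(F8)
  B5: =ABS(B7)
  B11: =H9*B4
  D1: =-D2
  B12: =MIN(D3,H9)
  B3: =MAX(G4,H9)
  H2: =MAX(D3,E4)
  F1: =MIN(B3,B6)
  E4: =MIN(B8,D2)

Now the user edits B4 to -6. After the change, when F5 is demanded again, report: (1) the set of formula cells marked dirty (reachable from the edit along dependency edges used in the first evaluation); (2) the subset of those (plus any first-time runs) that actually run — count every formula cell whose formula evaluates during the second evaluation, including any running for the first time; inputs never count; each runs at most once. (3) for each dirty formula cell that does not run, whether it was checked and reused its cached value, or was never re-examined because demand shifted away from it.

Initial pass — values computed on the first demand:
  B3 = MAX(-5, -6) = -5
  A9 = -5 + -5 = -10
  D2 = MIN(-6, -9) = -9
  D1 = -(-9) = 9
  B8 = MIN(-10, 9) = -10
  D3 = MAX(-5, -6) = -5
  E4 = MIN(-10, -9) = -10
  H2 = MAX(-5, -10) = -5
  F8 = MIN(-5, -5) = -5
  D12 = -5 * -5 = 25
  F5 = -5 - 25 = -30

Second demand — change propagation:
  D2: re-runs because B4 -9->-6; new result -6.
  D1: re-runs because D2 -9->-6; new result 6.
  B8: re-runs because D1 9->6; new result -10 (unchanged).
  E4: re-runs because D2 -9->-6; new result -10 (unchanged).
  H2: re-examined; everything it read last time is the same (D3 unchanged, E4 unchanged) — cache -5 kept, no run.
  F8: re-examined; everything it read last time is the same (B3 unchanged, H2 unchanged) — cache -5 kept, no run.
  D12: re-examined; everything it read last time is the same (F8 unchanged, H2 unchanged) — cache 25 kept, no run.
  F5: re-examined; everything it read last time is the same (F8 unchanged, D12 unchanged) — cache -30 kept, no run.

The important point: at H2 every value read last time is unchanged, so the dirty flag clears without a run.

Dirty set: B8, D1, D2, D12, E4, F5, F8, H2.
Run set: B8, D1, D2, E4 (4 run).
Re-examined without running (cache reused): D12, F5, F8, H2.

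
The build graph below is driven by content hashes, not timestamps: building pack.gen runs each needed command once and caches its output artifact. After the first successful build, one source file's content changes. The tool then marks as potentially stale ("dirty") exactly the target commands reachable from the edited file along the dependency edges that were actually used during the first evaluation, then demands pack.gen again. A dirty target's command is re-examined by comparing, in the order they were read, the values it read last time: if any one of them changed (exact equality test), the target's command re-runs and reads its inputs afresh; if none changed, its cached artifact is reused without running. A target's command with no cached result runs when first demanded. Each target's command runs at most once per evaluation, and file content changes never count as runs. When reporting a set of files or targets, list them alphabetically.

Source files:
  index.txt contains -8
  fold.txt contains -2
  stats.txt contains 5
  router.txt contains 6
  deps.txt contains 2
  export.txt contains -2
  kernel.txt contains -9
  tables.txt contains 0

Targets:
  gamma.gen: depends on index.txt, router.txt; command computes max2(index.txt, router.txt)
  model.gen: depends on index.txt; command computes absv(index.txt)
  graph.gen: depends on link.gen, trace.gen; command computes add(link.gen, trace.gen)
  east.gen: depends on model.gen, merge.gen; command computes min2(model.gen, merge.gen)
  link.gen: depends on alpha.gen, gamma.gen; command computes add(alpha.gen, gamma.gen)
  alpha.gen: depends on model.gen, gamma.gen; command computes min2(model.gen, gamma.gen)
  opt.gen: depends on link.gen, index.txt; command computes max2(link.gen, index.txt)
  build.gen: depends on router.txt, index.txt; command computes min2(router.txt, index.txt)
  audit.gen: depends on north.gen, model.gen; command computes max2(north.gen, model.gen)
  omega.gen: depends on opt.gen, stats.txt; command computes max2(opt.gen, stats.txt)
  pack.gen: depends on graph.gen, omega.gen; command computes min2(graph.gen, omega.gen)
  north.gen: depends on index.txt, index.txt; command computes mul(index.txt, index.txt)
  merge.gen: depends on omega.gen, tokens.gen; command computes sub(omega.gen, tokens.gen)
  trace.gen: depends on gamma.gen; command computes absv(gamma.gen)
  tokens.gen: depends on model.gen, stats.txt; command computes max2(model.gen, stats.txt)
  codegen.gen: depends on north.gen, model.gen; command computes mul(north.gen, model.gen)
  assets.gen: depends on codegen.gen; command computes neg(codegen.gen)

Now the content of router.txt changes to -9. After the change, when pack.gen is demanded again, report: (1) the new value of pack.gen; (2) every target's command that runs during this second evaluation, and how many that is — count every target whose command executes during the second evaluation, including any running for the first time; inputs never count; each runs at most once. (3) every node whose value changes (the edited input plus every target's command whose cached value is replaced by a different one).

pack.gen now evaluates to -8.
Run set: alpha.gen, gamma.gen, graph.gen, link.gen, omega.gen, opt.gen, pack.gen, trace.gen (8 run).
Changed values: alpha.gen, gamma.gen, graph.gen, link.gen, omega.gen, opt.gen, pack.gen, router.txt, trace.gen.

Initial pass — values computed on the first demand:
  gamma.gen = max2(-8, 6) = 6
  model.gen = absv(-8) = 8
  alpha.gen = min2(8, 6) = 6
  link.gen = add(6, 6) = 12
  opt.gen = max2(12, -8) = 12
  omega.gen = max2(12, 5) = 12
  trace.gen = absv(6) = 6
  graph.gen = add(12, 6) = 18
  pack.gen = min2(18, 12) = 12

Second demand — change propagation:
  gamma.gen: re-runs because router.txt 6->-9; new result -8.
  alpha.gen: re-runs because gamma.gen 6->-8; new result -8.
  link.gen: re-runs because alpha.gen 6->-8; gamma.gen 6->-8; new result -16.
  opt.gen: re-runs because link.gen 12->-16; new result -8.
  omega.gen: re-runs because opt.gen 12->-8; new result 5.
  trace.gen: re-runs because gamma.gen 6->-8; new result 8.
  graph.gen: re-runs because link.gen 12->-16; trace.gen 6->8; new result -8.
  pack.gen: re-runs because graph.gen 18->-8; omega.gen 12->5; new result -8.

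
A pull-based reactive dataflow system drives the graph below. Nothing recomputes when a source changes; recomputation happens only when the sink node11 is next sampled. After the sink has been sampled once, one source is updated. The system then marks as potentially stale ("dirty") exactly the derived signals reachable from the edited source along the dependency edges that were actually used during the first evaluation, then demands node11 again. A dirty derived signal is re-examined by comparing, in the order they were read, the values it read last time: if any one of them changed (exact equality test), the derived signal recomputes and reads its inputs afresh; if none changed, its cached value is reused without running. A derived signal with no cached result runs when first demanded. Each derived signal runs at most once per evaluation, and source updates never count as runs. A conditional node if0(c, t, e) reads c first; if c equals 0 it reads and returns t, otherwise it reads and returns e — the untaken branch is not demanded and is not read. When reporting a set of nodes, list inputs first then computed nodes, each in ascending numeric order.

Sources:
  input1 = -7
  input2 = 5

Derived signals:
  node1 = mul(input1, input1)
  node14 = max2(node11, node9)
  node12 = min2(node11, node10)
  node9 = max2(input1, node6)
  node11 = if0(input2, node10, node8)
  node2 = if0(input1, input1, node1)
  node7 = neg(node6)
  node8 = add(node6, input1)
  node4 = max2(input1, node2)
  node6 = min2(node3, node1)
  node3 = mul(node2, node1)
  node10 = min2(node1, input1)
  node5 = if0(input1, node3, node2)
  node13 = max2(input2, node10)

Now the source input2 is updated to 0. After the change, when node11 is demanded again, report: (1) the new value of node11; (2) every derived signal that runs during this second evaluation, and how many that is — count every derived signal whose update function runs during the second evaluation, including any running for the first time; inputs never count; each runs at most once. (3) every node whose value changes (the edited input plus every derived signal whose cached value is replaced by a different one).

New value of node11: -7.
Derived signals that run: node10, node11 — 2 in total.
Values that change: input2, node11.
Key observation: a condition flipped, so demand reaches new nodes — node10 runs for the first time.

First evaluation (everything demanded from the output):
  node1 = mul(-7, -7) = 49
  node2 = if0(input1=-7 -> else branch node1) = 49
  node3 = mul(49, 49) = 2401
  node6 = min2(2401, 49) = 49
  node8 = add(49, -7) = 42
  node11 = if0(input2=5 -> else branch node8) = 42

Propagation after the edit:
  node10: demanded for the first time — runs, produces -7.
  node11: runs — input2 5->0; result -7.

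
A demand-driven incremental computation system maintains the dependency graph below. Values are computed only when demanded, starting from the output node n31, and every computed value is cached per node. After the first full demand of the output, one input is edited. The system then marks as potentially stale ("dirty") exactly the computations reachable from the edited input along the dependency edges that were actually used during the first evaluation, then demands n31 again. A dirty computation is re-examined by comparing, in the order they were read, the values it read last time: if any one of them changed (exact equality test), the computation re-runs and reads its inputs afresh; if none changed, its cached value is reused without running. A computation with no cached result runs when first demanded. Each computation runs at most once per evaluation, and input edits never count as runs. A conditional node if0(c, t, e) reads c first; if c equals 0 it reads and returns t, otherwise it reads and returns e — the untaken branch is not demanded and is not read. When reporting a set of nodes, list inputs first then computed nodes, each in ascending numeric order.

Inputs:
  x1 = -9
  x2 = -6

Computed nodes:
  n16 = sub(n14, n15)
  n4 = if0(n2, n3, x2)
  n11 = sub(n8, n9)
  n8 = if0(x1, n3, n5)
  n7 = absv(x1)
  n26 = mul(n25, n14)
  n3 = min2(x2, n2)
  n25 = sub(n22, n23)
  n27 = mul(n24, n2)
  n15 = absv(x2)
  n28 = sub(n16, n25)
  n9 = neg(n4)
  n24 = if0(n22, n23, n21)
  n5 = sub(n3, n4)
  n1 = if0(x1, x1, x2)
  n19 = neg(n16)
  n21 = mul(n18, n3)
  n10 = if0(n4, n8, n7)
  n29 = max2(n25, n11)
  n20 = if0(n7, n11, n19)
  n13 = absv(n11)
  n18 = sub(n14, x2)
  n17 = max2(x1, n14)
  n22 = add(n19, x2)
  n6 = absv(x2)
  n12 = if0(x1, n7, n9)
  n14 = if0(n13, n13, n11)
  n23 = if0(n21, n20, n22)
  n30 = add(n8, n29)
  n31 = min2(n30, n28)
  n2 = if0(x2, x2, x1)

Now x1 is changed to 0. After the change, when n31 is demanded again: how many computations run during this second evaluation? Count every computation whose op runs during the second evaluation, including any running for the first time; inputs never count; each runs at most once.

Computations that run: n2, n3, n4, n8, n11, n13, n14, n16, n18, n19, n21, n22, n23, n25, n28, n29, n30, n31 — 18 in total.
Key observation: a condition flipped, so demand moved to the other branch — n5 is never re-examined.

First evaluation (everything demanded from the output):
  n2 = if0(x2=-6 -> else branch x1) = -9
  n3 = min2(-6, -9) = -9
  n4 = if0(n2=-9 -> else branch x2) = -6
  n5 = sub(-9, -6) = -3
  n8 = if0(x1=-9 -> else branch n5) = -3
  n9 = neg(-6) = 6
  n11 = sub(-3, 6) = -9
  n13 = absv(-9) = 9
  n14 = if0(n13=9 -> else branch n11) = -9
  n15 = absv(-6) = 6
  n16 = sub(-9, 6) = -15
  n18 = sub(-9, -6) = -3
  n19 = neg(-15) = 15
  n21 = mul(-3, -9) = 27
  n22 = add(15, -6) = 9
  n23 = if0(n21=27 -> else branch n22) = 9
  n25 = sub(9, 9) = 0
  n28 = sub(-15, 0) = -15
  n29 = max2(0, -9) = 0
  n30 = add(-3, 0) = -3
  n31 = min2(-3, -15) = -15

Propagation after the edit:
  n2: runs — x1 -9->0; result 0.
  n3: runs — n2 -9->0; result -6.
  n4: runs — n2 -9->0; result -6 (same value as before).
  n5: marked dirty but never re-examined — demand shifted away from it.
  n8: runs — x1 -9->0; result -6.
  n9: checked — values it read are unchanged (n4 unchanged); reused cached 6 without running.
  n11: runs — n8 -3->-6; result -12.
  n13: runs — n11 -9->-12; result 12.
  n14: runs — n13 9->12; n11 -9->-12; result -12.
  n16: runs — n14 -9->-12; result -18.
  n18: runs — n14 -9->-12; result -6.
  n19: runs — n16 -15->-18; result 18.
  n21: runs — n18 -3->-6; n3 -9->-6; result 36.
  n22: runs — n19 15->18; result 12.
  n23: runs — n21 27->36; n22 9->12; result 12.
  n25: runs — n22 9->12; n23 9->12; result 0 (same value as before).
  n28: runs — n16 -15->-18; result -18.
  n29: runs — n11 -9->-12; result 0 (same value as before).
  n30: runs — n8 -3->-6; result -6.
  n31: runs — n30 -3->-6; n28 -15->-18; result -18.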